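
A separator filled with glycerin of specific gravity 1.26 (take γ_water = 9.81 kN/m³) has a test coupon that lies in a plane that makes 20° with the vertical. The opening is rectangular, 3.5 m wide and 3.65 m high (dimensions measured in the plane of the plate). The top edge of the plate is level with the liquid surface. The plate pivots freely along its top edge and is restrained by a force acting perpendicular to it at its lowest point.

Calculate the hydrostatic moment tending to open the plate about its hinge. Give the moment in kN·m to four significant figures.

M ≈ 658.9 kN·m

γ = 1.26 × 9.81 = 12.3606 kN/m³.
The plate makes 20° with the vertical, i.e. θ = 90° − 20° = 70° to the horizontal. Measuring y along the incline from the free-surface line, vertical depth h = y·sinθ with sinθ = 0.939693.
The centroid lies 3.65/2 = 1.825 m below the top edge, so y_c = 1.825 m and h_c = 1.825 × 0.939693 = 1.71494 m.
A = 3.5 × 3.65 = 12.775 m².
Resultant F = γ·h_c·A = 12.3606 × 1.71494 × 12.775 = 270.8 kN.
I_c = b·h³/12 = 3.5 × 3.65³/12 = 14.1829 m⁴.
Centre of pressure: y_p = y_c + I_c/(y_c·A) = 1.825 + 14.1829/(1.825 × 12.775) = 1.825 + 0.608333 = 2.43333 m along the plane.
The resultant acts 1.825 + 0.608333 = 2.43333 m (along the plate) below the hinge at the top edge, so the moment about the hinge is M = F × 2.43333 = 270.8 × 2.43333 = 658.946 kN·m.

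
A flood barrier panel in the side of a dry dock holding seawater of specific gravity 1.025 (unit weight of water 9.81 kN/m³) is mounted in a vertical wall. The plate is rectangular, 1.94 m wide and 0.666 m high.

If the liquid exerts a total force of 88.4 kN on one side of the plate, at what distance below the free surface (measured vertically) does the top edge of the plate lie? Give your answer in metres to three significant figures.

d_top ≈ 6.47 m

γ = 1.025 × 9.81 = 10.05525 kN/m³.
A = 1.94 × 0.666 = 1.29204 m².
From F = γ·h_c·A, the centroid depth is h_c = 88.4/(10.05525 × 1.29204) = 6.8043 m.
The centroid lies 0.666/2 = 0.333 m below the top edge, so the top edge sits at h_top = 6.8043 − 0.333 = 6.4713 m below the surface.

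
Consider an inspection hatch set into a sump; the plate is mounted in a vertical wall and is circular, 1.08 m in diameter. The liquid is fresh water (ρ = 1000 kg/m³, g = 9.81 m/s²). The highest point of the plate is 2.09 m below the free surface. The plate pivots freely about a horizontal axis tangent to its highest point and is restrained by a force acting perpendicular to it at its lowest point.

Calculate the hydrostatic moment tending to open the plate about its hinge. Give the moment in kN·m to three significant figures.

M ≈ 13.4 kN·m

γ = ρg = 1000 × 9.81 = 9810 N/m³ = 9.81 kN/m³.
The centroid is at the centre, 0.54 m below the top of the plate, so the centroid depth is h_c = 2.09 + 0.54 = 2.63 m.
A = π(0.54)² = 0.916088 m².
Resultant F = γ·h_c·A = 9.81 × 2.63 × 0.916088 = 23.6353 kN.
I_c = πr⁴/4 = π × 0.54⁴/4 = 0.0667828 m⁴.
Centre of pressure: y_p = y_c + I_c/(y_c·A) = 2.63 + 0.0667828/(2.63 × 0.916088) = 2.63 + 0.0277186 = 2.65772 m along the plane.
The resultant acts 0.54 + 0.0277186 = 0.567719 m (along the plate) below the hinge at the top edge, so the moment about the hinge is M = F × 0.567719 = 23.6353 × 0.567719 = 13.4182 kN·m.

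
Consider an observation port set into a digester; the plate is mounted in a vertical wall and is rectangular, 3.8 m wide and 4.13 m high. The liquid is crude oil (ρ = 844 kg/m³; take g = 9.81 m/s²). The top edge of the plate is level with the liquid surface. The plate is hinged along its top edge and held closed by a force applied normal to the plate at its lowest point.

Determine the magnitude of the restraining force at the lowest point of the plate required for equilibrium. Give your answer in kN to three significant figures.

γ = ρg = 844 × 9.81 / 1000 = 8.27964 kN/m³.
The centroid lies 4.13/2 = 2.065 m below the top edge, so the centroid depth is h_c = 2.065 m.
A = 3.8 × 4.13 = 15.694 m².
Resultant F = γ·h_c·A = 8.27964 × 2.065 × 15.694 = 268.327 kN.
I_c = b·h³/12 = 3.8 × 4.13³/12 = 22.3076 m⁴.
Centre of pressure: y_p = y_c + I_c/(y_c·A) = 2.065 + 22.3076/(2.065 × 15.694) = 2.065 + 0.688334 = 2.75333 m along the plane.
The resultant acts 2.065 + 0.688334 = 2.75333 m (along the plate) below the hinge at the top edge, so the moment about the hinge is M = F × 2.75333 = 268.327 × 2.75333 = 738.793 kN·m.
A normal force at the bottom, 4.13 m from the hinge, must supply this moment: P = 738.793/4.13 = 178.885 kN.

P ≈ 179 kN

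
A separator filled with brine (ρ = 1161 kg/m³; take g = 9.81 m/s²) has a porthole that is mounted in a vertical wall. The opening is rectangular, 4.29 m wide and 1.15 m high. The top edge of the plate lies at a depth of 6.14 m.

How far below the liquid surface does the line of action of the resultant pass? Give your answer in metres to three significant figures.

h_p = 6.73 m

γ = ρg = 1161 × 9.81 / 1000 = 11.38941 kN/m³.
The centroid lies 1.15/2 = 0.575 m below the top edge, so the centroid depth is h_c = 6.14 + 0.575 = 6.715 m.
A = 4.29 × 1.15 = 4.9335 m².
Resultant F = γ·h_c·A = 11.38941 × 6.715 × 4.9335 = 377.314 kN.
I_c = b·h³/12 = 4.29 × 1.15³/12 = 0.543713 m⁴.
Centre of pressure: y_p = y_c + I_c/(y_c·A) = 6.715 + 0.543713/(6.715 × 4.9335) = 6.715 + 0.0164123 = 6.73141 m along the plane.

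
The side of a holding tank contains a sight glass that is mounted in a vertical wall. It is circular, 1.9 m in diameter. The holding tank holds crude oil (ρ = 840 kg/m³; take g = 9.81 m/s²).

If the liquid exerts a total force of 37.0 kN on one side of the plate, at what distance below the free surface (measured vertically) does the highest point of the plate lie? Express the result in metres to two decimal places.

γ = ρg = 840 × 9.81 / 1000 = 8.2404 kN/m³.
A = π(0.95)² = 2.83529 m².
From F = γ·h_c·A, the centroid depth is h_c = 37.0/(8.2404 × 2.83529) = 1.58364 m.
The centroid is at the centre, 0.95 m below the top of the plate, so the highest point sits at h_top = 1.58364 − 0.95 = 0.63364 m below the surface.

d_top ≈ 0.63 m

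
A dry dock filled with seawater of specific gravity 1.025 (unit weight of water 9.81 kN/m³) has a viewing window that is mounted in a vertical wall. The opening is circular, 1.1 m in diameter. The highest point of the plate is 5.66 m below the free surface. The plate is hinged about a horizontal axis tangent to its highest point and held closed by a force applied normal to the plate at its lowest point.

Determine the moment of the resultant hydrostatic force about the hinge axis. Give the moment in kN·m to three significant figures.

γ = 1.025 × 9.81 = 10.05525 kN/m³.
The centroid is at the centre, 0.55 m below the top of the plate, so the centroid depth is h_c = 5.66 + 0.55 = 6.21 m.
A = π(0.55)² = 0.950332 m².
Resultant F = γ·h_c·A = 10.05525 × 6.21 × 0.950332 = 59.3417 kN.
I_c = πr⁴/4 = π × 0.55⁴/4 = 0.0718688 m⁴.
Centre of pressure: y_p = y_c + I_c/(y_c·A) = 6.21 + 0.0718688/(6.21 × 0.950332) = 6.21 + 0.0121779 = 6.22218 m along the plane.
The resultant acts 0.55 + 0.0121779 = 0.562178 m (along the plate) below the hinge at the top edge, so the moment about the hinge is M = F × 0.562178 = 59.3417 × 0.562178 = 33.3606 kN·m.

M ≈ 33.4 kN·m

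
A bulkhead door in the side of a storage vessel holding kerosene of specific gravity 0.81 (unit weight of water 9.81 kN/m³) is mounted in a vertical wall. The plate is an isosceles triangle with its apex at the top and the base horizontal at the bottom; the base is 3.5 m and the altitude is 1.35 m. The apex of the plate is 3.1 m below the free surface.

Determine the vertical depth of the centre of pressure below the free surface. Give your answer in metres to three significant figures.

γ = 0.81 × 9.81 = 7.9461 kN/m³.
With the apex up, the centroid sits 2h/3 = 2 × 1.35/3 = 0.9 m below the apex, so the centroid depth is h_c = 3.1 + 0.9 = 4 m.
A = ½ × 3.5 × 1.35 = 2.3625 m².
Resultant F = γ·h_c·A = 7.9461 × 4 × 2.3625 = 75.0906 kN.
I_c = b·h³/36 = 3.5 × 1.35³/36 = 0.239203 m⁴.
Centre of pressure: y_p = y_c + I_c/(y_c·A) = 4 + 0.239203/(4 × 2.3625) = 4 + 0.0253125 = 4.02531 m along the plane.

h_p = 4.03 m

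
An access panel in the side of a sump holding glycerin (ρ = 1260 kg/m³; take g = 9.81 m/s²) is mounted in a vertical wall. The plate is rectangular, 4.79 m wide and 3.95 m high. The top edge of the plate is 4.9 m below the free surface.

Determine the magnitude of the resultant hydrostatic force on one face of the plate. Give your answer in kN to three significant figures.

γ = ρg = 1260 × 9.81 / 1000 = 12.3606 kN/m³.
The centroid lies 3.95/2 = 1.975 m below the top edge, so the centroid depth is h_c = 4.9 + 1.975 = 6.875 m.
A = 4.79 × 3.95 = 18.9205 m².
Resultant F = γ·h_c·A = 12.3606 × 6.875 × 18.9205 = 1607.85 kN.

F ≈ 1610 kN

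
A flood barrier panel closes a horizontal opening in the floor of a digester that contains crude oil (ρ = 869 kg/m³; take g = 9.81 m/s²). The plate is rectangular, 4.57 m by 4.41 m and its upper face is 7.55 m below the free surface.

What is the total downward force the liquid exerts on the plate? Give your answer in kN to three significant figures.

F ≈ 1300 kN

γ = ρg = 869 × 9.81 / 1000 = 8.52489 kN/m³.
The plate is horizontal, so pressure is uniform at p = γ·h = 8.52489 × 7.55 = 64.3629 kN/m².
A = 4.57 × 4.41 = 20.1537 m².
F = p·A = 64.3629 × 20.1537 = 1297.15 kN.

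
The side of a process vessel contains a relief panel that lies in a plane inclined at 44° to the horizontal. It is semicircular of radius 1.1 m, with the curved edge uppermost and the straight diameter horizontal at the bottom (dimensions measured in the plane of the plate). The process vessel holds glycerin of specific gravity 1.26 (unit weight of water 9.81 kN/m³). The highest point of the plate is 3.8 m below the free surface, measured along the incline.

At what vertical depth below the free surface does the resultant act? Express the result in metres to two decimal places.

γ = 1.26 × 9.81 = 12.3606 kN/m³.
Let θ = 44° be the plate's angle to the horizontal; measure y along the incline from where the plane meets the free surface. Vertical depth h = y·sinθ with sinθ = 0.694658.
The centroid lies 4r/(3π) = 0.466854 m above the diameter, so r − 4r/(3π) = 1.1 − 0.466854 = 0.633146 m below the topmost point, so y_c = 3.8 + 0.633146 = 4.43315 m and h_c = 4.43315 × 0.694658 = 3.07952 m.
A = πr²/2 = π × 1.1²/2 = 1.90066 m².
Resultant F = γ·h_c·A = 12.3606 × 3.07952 × 1.90066 = 72.3481 kN.
I_c = (π/8 − 8/(9π))·r⁴ = 0.109757 × 1.1⁴ = 0.160695 m⁴.
Centre of pressure: y_p = y_c + I_c/(y_c·A) = 4.43315 + 0.160695/(4.43315 × 1.90066) = 4.43315 + 0.0190715 = 4.45222 m along the plane.
Vertically, h_p = y_p·sinθ = 4.45222 × 0.694658 = 3.09277 m.

h_p = 3.09 m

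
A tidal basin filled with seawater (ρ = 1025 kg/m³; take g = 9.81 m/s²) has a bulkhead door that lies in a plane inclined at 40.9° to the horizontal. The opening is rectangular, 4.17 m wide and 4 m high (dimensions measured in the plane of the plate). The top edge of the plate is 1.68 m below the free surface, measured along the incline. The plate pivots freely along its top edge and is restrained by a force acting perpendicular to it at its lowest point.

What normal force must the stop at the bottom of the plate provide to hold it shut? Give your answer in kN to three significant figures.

γ = ρg = 1025 × 9.81 / 1000 = 10.05525 kN/m³.
Let θ = 40.9° be the plate's angle to the horizontal; measure y along the incline from where the plane meets the free surface. Vertical depth h = y·sinθ with sinθ = 0.654741.
The centroid lies 4/2 = 2 m below the top edge, so y_c = 1.68 + 2 = 3.68 m and h_c = 3.68 × 0.654741 = 2.40945 m.
A = 4.17 × 4 = 16.68 m².
Resultant F = γ·h_c·A = 10.05525 × 2.40945 × 16.68 = 404.117 kN.
I_c = b·h³/12 = 4.17 × 4³/12 = 22.24 m⁴.
Centre of pressure: y_p = y_c + I_c/(y_c·A) = 3.68 + 22.24/(3.68 × 16.68) = 3.68 + 0.362319 = 4.04232 m along the plane.
The resultant acts 2 + 0.362319 = 2.36232 m (along the plate) below the hinge at the top edge, so the moment about the hinge is M = F × 2.36232 = 404.117 × 2.36232 = 954.654 kN·m.
A normal force at the bottom, 4 m from the hinge, must supply this moment: P = 954.654/4 = 238.663 kN.

P ≈ 239 kN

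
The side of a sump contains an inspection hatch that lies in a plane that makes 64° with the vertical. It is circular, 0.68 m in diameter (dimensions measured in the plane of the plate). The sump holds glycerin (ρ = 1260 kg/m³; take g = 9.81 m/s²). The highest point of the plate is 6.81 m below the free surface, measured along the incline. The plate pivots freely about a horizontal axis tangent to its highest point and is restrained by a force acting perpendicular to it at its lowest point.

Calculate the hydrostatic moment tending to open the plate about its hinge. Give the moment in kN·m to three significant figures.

M ≈ 4.84 kN·m

γ = ρg = 1260 × 9.81 / 1000 = 12.3606 kN/m³.
The plate makes 64° with the vertical, i.e. θ = 90° − 64° = 26° to the horizontal. Measuring y along the incline from the free-surface line, vertical depth h = y·sinθ with sinθ = 0.438371.
The centroid is at the centre, 0.34 m below the top of the plate, so y_c = 6.81 + 0.34 = 7.15 m and h_c = 7.15 × 0.438371 = 3.13435 m.
A = π(0.34)² = 0.363168 m².
Resultant F = γ·h_c·A = 12.3606 × 3.13435 × 0.363168 = 14.07 kN.
I_c = πr⁴/4 = π × 0.34⁴/4 = 0.0104956 m⁴.
Centre of pressure: y_p = y_c + I_c/(y_c·A) = 7.15 + 0.0104956/(7.15 × 0.363168) = 7.15 + 0.00404198 = 7.15404 m along the plane.
The resultant acts 0.34 + 0.00404198 = 0.344042 m (along the plate) below the hinge at the top edge, so the moment about the hinge is M = F × 0.344042 = 14.07 × 0.344042 = 4.84067 kN·m.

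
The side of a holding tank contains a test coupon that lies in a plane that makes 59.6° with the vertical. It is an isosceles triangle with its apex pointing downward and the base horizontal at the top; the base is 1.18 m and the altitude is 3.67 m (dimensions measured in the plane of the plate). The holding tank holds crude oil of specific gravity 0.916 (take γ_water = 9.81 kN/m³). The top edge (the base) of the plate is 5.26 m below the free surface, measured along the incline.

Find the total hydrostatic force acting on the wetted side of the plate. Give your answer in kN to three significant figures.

γ = 0.916 × 9.81 = 8.98596 kN/m³.
The plate makes 59.6° with the vertical, i.e. θ = 90° − 59.6° = 30.4° to the horizontal. Measuring y along the incline from the free-surface line, vertical depth h = y·sinθ with sinθ = 0.506034.
With the apex down, the centroid sits h/3 = 3.67/3 = 1.22333 m below the base (the top edge), so y_c = 5.26 + 1.22333 = 6.48333 m and h_c = 6.48333 × 0.506034 = 3.28079 m.
A = ½ × 1.18 × 3.67 = 2.1653 m².
Resultant F = γ·h_c·A = 8.98596 × 3.28079 × 2.1653 = 63.8353 kN.

F ≈ 63.8 kN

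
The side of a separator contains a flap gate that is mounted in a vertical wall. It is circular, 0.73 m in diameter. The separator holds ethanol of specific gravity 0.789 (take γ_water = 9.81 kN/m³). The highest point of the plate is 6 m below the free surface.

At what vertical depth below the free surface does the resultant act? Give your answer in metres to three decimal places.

γ = 0.789 × 9.81 = 7.74009 kN/m³.
The centroid is at the centre, 0.365 m below the top of the plate, so the centroid depth is h_c = 6 + 0.365 = 6.365 m.
A = π(0.365)² = 0.418539 m².
Resultant F = γ·h_c·A = 7.74009 × 6.365 × 0.418539 = 20.6196 kN.
I_c = πr⁴/4 = π × 0.365⁴/4 = 0.01394 m⁴.
Centre of pressure: y_p = y_c + I_c/(y_c·A) = 6.365 + 0.01394/(6.365 × 0.418539) = 6.365 + 0.00523273 = 6.37023 m along the plane.

h_p = 6.370 m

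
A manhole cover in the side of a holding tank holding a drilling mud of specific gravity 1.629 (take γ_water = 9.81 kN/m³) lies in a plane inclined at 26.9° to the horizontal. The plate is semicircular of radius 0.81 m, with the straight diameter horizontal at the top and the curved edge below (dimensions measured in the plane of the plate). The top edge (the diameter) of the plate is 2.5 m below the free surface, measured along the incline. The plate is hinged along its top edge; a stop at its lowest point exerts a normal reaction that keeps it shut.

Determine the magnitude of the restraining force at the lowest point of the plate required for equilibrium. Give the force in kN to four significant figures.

P ≈ 9.415 kN

γ = 1.629 × 9.81 = 15.98049 kN/m³.
Let θ = 26.9° be the plate's angle to the horizontal; measure y along the incline from where the plane meets the free surface. Vertical depth h = y·sinθ with sinθ = 0.452435.
The centroid of a semicircle lies 4r/(3π) = 0.343775 m from the diameter, here below the top edge, so y_c = 2.5 + 0.343775 = 2.84377 m and h_c = 2.84377 × 0.452435 = 1.28662 m.
A = πr²/2 = π × 0.81²/2 = 1.0306 m².
Resultant F = γ·h_c·A = 15.98049 × 1.28662 × 1.0306 = 21.19 kN.
I_c = (π/8 − 8/(9π))·r⁴ = 0.109757 × 0.81⁴ = 0.0472468 m⁴.
Centre of pressure: y_p = y_c + I_c/(y_c·A) = 2.84377 + 0.0472468/(2.84377 × 1.0306) = 2.84377 + 0.0161208 = 2.85989 m along the plane.
The resultant acts 0.343775 + 0.0161208 = 0.359896 m (along the plate) below the hinge at the top edge, so the moment about the hinge is M = F × 0.359896 = 21.19 × 0.359896 = 7.6262 kN·m.
A normal force at the bottom, 0.81 m from the hinge, must supply this moment: P = 7.6262/0.81 = 9.41506 kN.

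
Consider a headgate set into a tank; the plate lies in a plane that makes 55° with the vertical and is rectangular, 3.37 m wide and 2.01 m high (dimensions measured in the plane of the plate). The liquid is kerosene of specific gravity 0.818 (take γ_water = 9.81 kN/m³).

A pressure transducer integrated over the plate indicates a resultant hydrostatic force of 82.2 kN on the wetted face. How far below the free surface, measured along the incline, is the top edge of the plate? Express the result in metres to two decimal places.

γ = 0.818 × 9.81 = 8.02458 kN/m³.
A = 3.37 × 2.01 = 6.7737 m².
From F = γ·h_c·A, the centroid depth is h_c = 82.2/(8.02458 × 6.7737) = 1.51225 m.
The plate makes 55° with the vertical, i.e. θ = 90° − 55° = 35° to the horizontal. Measuring y along the incline from the free-surface line, vertical depth h = y·sinθ with sinθ = 0.573576.
Along the incline, y_c = h_c/sinθ = 1.51225/0.573576 = 2.63653 m.
The centroid lies 2.01/2 = 1.005 m below the top edge, so the top edge sits at y_top = 2.63653 − 1.005 = 1.63153 m along the incline.

y_top ≈ 1.63 m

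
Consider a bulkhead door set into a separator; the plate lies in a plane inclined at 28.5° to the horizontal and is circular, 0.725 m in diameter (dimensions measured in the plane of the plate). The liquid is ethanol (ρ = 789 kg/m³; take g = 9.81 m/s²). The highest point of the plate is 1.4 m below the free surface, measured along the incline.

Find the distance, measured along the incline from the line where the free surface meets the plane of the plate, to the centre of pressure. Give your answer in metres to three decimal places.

y_p = 1.781 m

γ = ρg = 789 × 9.81 / 1000 = 7.74009 kN/m³.
Let θ = 28.5° be the plate's angle to the horizontal; measure y along the incline from where the plane meets the free surface. Vertical depth h = y·sinθ with sinθ = 0.477159.
The centroid is at the centre, 0.3625 m below the top of the plate, so y_c = 1.4 + 0.3625 = 1.7625 m and h_c = 1.7625 × 0.477159 = 0.840993 m.
A = π(0.3625)² = 0.412825 m².
Resultant F = γ·h_c·A = 7.74009 × 0.840993 × 0.412825 = 2.68723 kN.
I_c = πr⁴/4 = π × 0.3625⁴/4 = 0.0135619 m⁴.
Centre of pressure: y_p = y_c + I_c/(y_c·A) = 1.7625 + 0.0135619/(1.7625 × 0.412825) = 1.7625 + 0.0186391 = 1.78114 m along the plane.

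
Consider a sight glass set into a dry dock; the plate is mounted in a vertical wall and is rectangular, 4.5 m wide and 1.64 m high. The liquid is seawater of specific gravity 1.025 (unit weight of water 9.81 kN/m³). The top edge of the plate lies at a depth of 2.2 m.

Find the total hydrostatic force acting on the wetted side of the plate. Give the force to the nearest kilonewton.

γ = 1.025 × 9.81 = 10.05525 kN/m³.
The centroid lies 1.64/2 = 0.82 m below the top edge, so the centroid depth is h_c = 2.2 + 0.82 = 3.02 m.
A = 4.5 × 1.64 = 7.38 m².
Resultant F = γ·h_c·A = 10.05525 × 3.02 × 7.38 = 224.107 kN.

F ≈ 224 kN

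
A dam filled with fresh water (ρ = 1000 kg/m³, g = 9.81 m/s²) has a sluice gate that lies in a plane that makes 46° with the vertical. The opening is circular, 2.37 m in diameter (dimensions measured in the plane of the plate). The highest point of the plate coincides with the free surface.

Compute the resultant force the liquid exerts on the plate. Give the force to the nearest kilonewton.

γ = ρg = 1000 × 9.81 = 9810 N/m³ = 9.81 kN/m³.
The plate makes 46° with the vertical, i.e. θ = 90° − 46° = 44° to the horizontal. Measuring y along the incline from the free-surface line, vertical depth h = y·sinθ with sinθ = 0.694658.
The centroid is at the centre, 1.185 m below the top of the plate, so y_c = 1.185 m and h_c = 1.185 × 0.694658 = 0.82317 m.
A = π(1.185)² = 4.4115 m².
Resultant F = γ·h_c·A = 9.81 × 0.82317 × 4.4115 = 35.6242 kN.

F ≈ 36 kN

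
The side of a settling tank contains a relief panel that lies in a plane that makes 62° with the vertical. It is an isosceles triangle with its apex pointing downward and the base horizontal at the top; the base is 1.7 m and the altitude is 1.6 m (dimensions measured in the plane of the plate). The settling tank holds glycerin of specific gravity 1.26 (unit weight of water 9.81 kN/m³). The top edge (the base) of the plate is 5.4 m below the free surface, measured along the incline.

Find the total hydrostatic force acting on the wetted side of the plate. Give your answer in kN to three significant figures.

F ≈ 46.8 kN

γ = 1.26 × 9.81 = 12.3606 kN/m³.
The plate makes 62° with the vertical, i.e. θ = 90° − 62° = 28° to the horizontal. Measuring y along the incline from the free-surface line, vertical depth h = y·sinθ with sinθ = 0.469472.
With the apex down, the centroid sits h/3 = 1.6/3 = 0.533333 m below the base (the top edge), so y_c = 5.4 + 0.533333 = 5.93333 m and h_c = 5.93333 × 0.469472 = 2.78553 m.
A = ½ × 1.7 × 1.6 = 1.36 m².
Resultant F = γ·h_c·A = 12.3606 × 2.78553 × 1.36 = 46.8259 kN.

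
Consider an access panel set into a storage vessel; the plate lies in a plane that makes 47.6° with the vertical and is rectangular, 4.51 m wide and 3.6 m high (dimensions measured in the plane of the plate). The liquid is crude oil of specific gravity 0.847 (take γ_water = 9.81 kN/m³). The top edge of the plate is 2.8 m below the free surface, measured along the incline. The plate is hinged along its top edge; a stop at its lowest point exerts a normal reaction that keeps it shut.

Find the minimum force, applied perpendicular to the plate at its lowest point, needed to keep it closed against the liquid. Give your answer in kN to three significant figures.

P ≈ 237 kN

γ = 0.847 × 9.81 = 8.30907 kN/m³.
The plate makes 47.6° with the vertical, i.e. θ = 90° − 47.6° = 42.4° to the horizontal. Measuring y along the incline from the free-surface line, vertical depth h = y·sinθ with sinθ = 0.674302.
The centroid lies 3.6/2 = 1.8 m below the top edge, so y_c = 2.8 + 1.8 = 4.6 m and h_c = 4.6 × 0.674302 = 3.10179 m.
A = 4.51 × 3.6 = 16.236 m².
Resultant F = γ·h_c·A = 8.30907 × 3.10179 × 16.236 = 418.45 kN.
I_c = b·h³/12 = 4.51 × 3.6³/12 = 17.5349 m⁴.
Centre of pressure: y_p = y_c + I_c/(y_c·A) = 4.6 + 17.5349/(4.6 × 16.236) = 4.6 + 0.234783 = 4.83478 m along the plane.
The resultant acts 1.8 + 0.234783 = 2.03478 m (along the plate) below the hinge at the top edge, so the moment about the hinge is M = F × 2.03478 = 418.45 × 2.03478 = 851.454 kN·m.
A normal force at the bottom, 3.6 m from the hinge, must supply this moment: P = 851.454/3.6 = 236.515 kN.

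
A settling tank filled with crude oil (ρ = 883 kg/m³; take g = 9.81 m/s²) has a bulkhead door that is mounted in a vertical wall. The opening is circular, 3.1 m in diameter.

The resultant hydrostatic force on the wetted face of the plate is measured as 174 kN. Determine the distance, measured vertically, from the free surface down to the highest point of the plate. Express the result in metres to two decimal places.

γ = ρg = 883 × 9.81 / 1000 = 8.66223 kN/m³.
A = π(1.55)² = 7.54768 m².
From F = γ·h_c·A, the centroid depth is h_c = 174/(8.66223 × 7.54768) = 2.66137 m.
The centroid is at the centre, 1.55 m below the top of the plate, so the highest point sits at h_top = 2.66137 − 1.55 = 1.11137 m below the surface.

d_top ≈ 1.11 m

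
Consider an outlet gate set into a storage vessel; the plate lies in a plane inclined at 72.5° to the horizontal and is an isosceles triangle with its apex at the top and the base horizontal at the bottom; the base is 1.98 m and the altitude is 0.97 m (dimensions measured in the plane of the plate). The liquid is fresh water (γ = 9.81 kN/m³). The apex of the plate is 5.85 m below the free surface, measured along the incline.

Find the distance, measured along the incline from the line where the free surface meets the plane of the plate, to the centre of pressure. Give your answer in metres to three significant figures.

γ = 9.81 kN/m³.
Let θ = 72.5° be the plate's angle to the horizontal; measure y along the incline from where the plane meets the free surface. Vertical depth h = y·sinθ with sinθ = 0.953717.
With the apex up, the centroid sits 2h/3 = 2 × 0.97/3 = 0.646667 m below the apex, so y_c = 5.85 + 0.646667 = 6.49667 m and h_c = 6.49667 × 0.953717 = 6.19598 m.
A = ½ × 1.98 × 0.97 = 0.9603 m².
Resultant F = γ·h_c·A = 9.81 × 6.19598 × 0.9603 = 58.3695 kN.
I_c = b·h³/36 = 1.98 × 0.97³/36 = 0.050197 m⁴.
Centre of pressure: y_p = y_c + I_c/(y_c·A) = 6.49667 + 0.050197/(6.49667 × 0.9603) = 6.49667 + 0.008046 = 6.50472 m along the plane.

y_p = 6.50 m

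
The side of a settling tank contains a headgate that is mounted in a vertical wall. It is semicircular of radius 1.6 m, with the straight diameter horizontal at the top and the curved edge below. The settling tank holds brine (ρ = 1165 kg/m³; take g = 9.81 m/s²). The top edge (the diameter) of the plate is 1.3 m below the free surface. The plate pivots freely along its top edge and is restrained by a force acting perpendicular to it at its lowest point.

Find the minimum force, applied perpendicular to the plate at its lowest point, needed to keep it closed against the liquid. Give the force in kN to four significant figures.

P ≈ 43.74 kN

γ = ρg = 1165 × 9.81 / 1000 = 11.42865 kN/m³.
The centroid of a semicircle lies 4r/(3π) = 0.679061 m from the diameter, here below the top edge, so the centroid depth is h_c = 1.3 + 0.679061 = 1.97906 m.
A = πr²/2 = π × 1.6²/2 = 4.02124 m².
Resultant F = γ·h_c·A = 11.42865 × 1.97906 × 4.02124 = 90.9523 kN.
I_c = (π/8 − 8/(9π))·r⁴ = 0.109757 × 1.6⁴ = 0.719303 m⁴.
Centre of pressure: y_p = y_c + I_c/(y_c·A) = 1.97906 + 0.719303/(1.97906 × 4.02124) = 1.97906 + 0.0903843 = 2.06944 m along the plane.
The resultant acts 0.679061 + 0.0903843 = 0.769445 m (along the plate) below the hinge at the top edge, so the moment about the hinge is M = F × 0.769445 = 90.9523 × 0.769445 = 69.9828 kN·m.
A normal force at the bottom, 1.6 m from the hinge, must supply this moment: P = 69.9828/1.6 = 43.7392 kN.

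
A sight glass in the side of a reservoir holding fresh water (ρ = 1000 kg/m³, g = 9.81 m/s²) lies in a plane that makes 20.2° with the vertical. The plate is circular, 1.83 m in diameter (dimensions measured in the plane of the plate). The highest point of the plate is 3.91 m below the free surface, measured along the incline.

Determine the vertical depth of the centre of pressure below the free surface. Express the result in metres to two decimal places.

γ = ρg = 1000 × 9.81 = 9810 N/m³ = 9.81 kN/m³.
The plate makes 20.2° with the vertical, i.e. θ = 90° − 20.2° = 69.8° to the horizontal. Measuring y along the incline from the free-surface line, vertical depth h = y·sinθ with sinθ = 0.938493.
The centroid is at the centre, 0.915 m below the top of the plate, so y_c = 3.91 + 0.915 = 4.825 m and h_c = 4.825 × 0.938493 = 4.52823 m.
A = π(0.915)² = 2.63022 m².
Resultant F = γ·h_c·A = 9.81 × 4.52823 × 2.63022 = 116.839 kN.
I_c = πr⁴/4 = π × 0.915⁴/4 = 0.550521 m⁴.
Centre of pressure: y_p = y_c + I_c/(y_c·A) = 4.825 + 0.550521/(4.825 × 2.63022) = 4.825 + 0.0433795 = 4.86838 m along the plane.
Vertically, h_p = y_p·sinθ = 4.86838 × 0.938493 = 4.56894 m.

h_p = 4.57 m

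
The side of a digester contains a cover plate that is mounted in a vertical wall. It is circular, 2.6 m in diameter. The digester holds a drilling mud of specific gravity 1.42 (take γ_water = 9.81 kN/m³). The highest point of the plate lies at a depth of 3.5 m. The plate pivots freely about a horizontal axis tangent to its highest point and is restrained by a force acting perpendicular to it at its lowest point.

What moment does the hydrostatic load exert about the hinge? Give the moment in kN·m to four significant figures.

M ≈ 492.8 kN·m

γ = 1.42 × 9.81 = 13.9302 kN/m³.
The centroid is at the centre, 1.3 m below the top of the plate, so the centroid depth is h_c = 3.5 + 1.3 = 4.8 m.
A = π(1.3)² = 5.30929 m².
Resultant F = γ·h_c·A = 13.9302 × 4.8 × 5.30929 = 355.005 kN.
I_c = πr⁴/4 = π × 1.3⁴/4 = 2.24318 m⁴.
Centre of pressure: y_p = y_c + I_c/(y_c·A) = 4.8 + 2.24318/(4.8 × 5.30929) = 4.8 + 0.088021 = 4.88802 m along the plane.
The resultant acts 1.3 + 0.088021 = 1.38802 m (along the plate) below the hinge at the top edge, so the moment about the hinge is M = F × 1.38802 = 355.005 × 1.38802 = 492.754 kN·m.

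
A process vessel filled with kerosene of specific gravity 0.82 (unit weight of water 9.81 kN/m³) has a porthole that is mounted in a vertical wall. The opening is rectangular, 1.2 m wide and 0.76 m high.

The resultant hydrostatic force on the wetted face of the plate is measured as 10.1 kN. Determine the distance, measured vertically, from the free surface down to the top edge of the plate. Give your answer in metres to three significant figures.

d_top ≈ 0.997 m

γ = 0.82 × 9.81 = 8.0442 kN/m³.
A = 1.2 × 0.76 = 0.912 m².
From F = γ·h_c·A, the centroid depth is h_c = 10.1/(8.0442 × 0.912) = 1.37671 m.
The centroid lies 0.76/2 = 0.38 m below the top edge, so the top edge sits at h_top = 1.37671 − 0.38 = 0.99671 m below the surface.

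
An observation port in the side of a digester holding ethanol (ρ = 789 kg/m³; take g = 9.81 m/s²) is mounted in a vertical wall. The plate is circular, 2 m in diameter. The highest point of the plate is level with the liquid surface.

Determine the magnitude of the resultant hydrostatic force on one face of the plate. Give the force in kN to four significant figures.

F ≈ 24.32 kN

γ = ρg = 789 × 9.81 / 1000 = 7.74009 kN/m³.
The centroid is at the centre, 1 m below the top of the plate, so the centroid depth is h_c = 1 m.
A = π(1)² = 3.14159 m².
Resultant F = γ·h_c·A = 7.74009 × 1 × 3.14159 = 24.3162 kN.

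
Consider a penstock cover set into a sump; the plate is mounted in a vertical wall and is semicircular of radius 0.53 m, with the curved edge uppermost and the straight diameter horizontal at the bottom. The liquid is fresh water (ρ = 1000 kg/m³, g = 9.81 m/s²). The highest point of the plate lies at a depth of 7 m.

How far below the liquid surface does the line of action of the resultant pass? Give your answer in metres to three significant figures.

γ = ρg = 1000 × 9.81 = 9810 N/m³ = 9.81 kN/m³.
The centroid lies 4r/(3π) = 0.224939 m above the diameter, so r − 4r/(3π) = 0.53 − 0.224939 = 0.305061 m below the topmost point, so the centroid depth is h_c = 7 + 0.305061 = 7.30506 m.
A = πr²/2 = π × 0.53²/2 = 0.441237 m².
Resultant F = γ·h_c·A = 9.81 × 7.30506 × 0.441237 = 31.6202 kN.
I_c = (π/8 − 8/(9π))·r⁴ = 0.109757 × 0.53⁴ = 0.00866036 m⁴.
Centre of pressure: y_p = y_c + I_c/(y_c·A) = 7.30506 + 0.00866036/(7.30506 × 0.441237) = 7.30506 + 0.00268683 = 7.30775 m along the plane.

h_p = 7.31 m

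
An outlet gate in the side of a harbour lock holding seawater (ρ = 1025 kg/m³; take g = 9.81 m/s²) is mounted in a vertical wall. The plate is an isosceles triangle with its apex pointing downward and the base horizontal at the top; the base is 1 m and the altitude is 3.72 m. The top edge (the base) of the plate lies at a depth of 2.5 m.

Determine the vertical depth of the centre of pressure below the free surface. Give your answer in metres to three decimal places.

γ = ρg = 1025 × 9.81 / 1000 = 10.05525 kN/m³.
With the apex down, the centroid sits h/3 = 3.72/3 = 1.24 m below the base (the top edge), so the centroid depth is h_c = 2.5 + 1.24 = 3.74 m.
A = ½ × 1 × 3.72 = 1.86 m².
Resultant F = γ·h_c·A = 10.05525 × 3.74 × 1.86 = 69.9483 kN.
I_c = b·h³/36 = 1 × 3.72³/36 = 1.42997 m⁴.
Centre of pressure: y_p = y_c + I_c/(y_c·A) = 3.74 + 1.42997/(3.74 × 1.86) = 3.74 + 0.205562 = 3.94556 m along the plane.

h_p = 3.946 m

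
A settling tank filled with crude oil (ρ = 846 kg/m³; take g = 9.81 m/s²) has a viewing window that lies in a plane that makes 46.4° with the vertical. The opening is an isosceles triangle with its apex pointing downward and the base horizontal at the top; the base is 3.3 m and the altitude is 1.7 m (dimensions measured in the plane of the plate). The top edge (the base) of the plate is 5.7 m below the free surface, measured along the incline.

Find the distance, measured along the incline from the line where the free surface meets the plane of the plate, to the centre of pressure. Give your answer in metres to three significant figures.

y_p = 6.29 m

γ = ρg = 846 × 9.81 / 1000 = 8.29926 kN/m³.
The plate makes 46.4° with the vertical, i.e. θ = 90° − 46.4° = 43.6° to the horizontal. Measuring y along the incline from the free-surface line, vertical depth h = y·sinθ with sinθ = 0.689620.
With the apex down, the centroid sits h/3 = 1.7/3 = 0.566667 m below the base (the top edge), so y_c = 5.7 + 0.566667 = 6.26667 m and h_c = 6.26667 × 0.689620 = 4.32162 m.
A = ½ × 3.3 × 1.7 = 2.805 m².
Resultant F = γ·h_c·A = 8.29926 × 4.32162 × 2.805 = 100.605 kN.
I_c = b·h³/36 = 3.3 × 1.7³/36 = 0.450358 m⁴.
Centre of pressure: y_p = y_c + I_c/(y_c·A) = 6.26667 + 0.450358/(6.26667 × 2.805) = 6.26667 + 0.0256205 = 6.29229 m along the plane.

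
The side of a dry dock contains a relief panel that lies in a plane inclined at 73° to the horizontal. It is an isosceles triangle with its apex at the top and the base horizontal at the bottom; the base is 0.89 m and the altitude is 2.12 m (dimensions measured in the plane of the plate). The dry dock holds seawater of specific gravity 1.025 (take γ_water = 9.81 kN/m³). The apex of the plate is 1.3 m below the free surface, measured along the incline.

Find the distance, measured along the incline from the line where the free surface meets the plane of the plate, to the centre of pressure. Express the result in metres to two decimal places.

γ = 1.025 × 9.81 = 10.05525 kN/m³.
Let θ = 73° be the plate's angle to the horizontal; measure y along the incline from where the plane meets the free surface. Vertical depth h = y·sinθ with sinθ = 0.956305.
With the apex up, the centroid sits 2h/3 = 2 × 2.12/3 = 1.41333 m below the apex, so y_c = 1.3 + 1.41333 = 2.71333 m and h_c = 2.71333 × 0.956305 = 2.59477 m.
A = ½ × 0.89 × 2.12 = 0.9434 m².
Resultant F = γ·h_c·A = 10.05525 × 2.59477 × 0.9434 = 24.6143 kN.
I_c = b·h³/36 = 0.89 × 2.12³/36 = 0.235556 m⁴.
Centre of pressure: y_p = y_c + I_c/(y_c·A) = 2.71333 + 0.235556/(2.71333 × 0.9434) = 2.71333 + 0.0920229 = 2.80535 m along the plane.

y_p = 2.81 m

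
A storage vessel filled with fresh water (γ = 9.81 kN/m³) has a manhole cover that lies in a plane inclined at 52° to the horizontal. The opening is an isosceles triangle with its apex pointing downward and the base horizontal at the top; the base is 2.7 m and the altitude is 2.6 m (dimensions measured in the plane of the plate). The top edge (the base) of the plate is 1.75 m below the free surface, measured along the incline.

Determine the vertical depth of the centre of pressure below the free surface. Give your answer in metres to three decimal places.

h_p = 2.175 m

γ = 9.81 kN/m³.
Let θ = 52° be the plate's angle to the horizontal; measure y along the incline from where the plane meets the free surface. Vertical depth h = y·sinθ with sinθ = 0.788011.
With the apex down, the centroid sits h/3 = 2.6/3 = 0.866667 m below the base (the top edge), so y_c = 1.75 + 0.866667 = 2.61667 m and h_c = 2.61667 × 0.788011 = 2.06196 m.
A = ½ × 2.7 × 2.6 = 3.51 m².
Resultant F = γ·h_c·A = 9.81 × 2.06196 × 3.51 = 70.9997 kN.
I_c = b·h³/36 = 2.7 × 2.6³/36 = 1.3182 m⁴.
Centre of pressure: y_p = y_c + I_c/(y_c·A) = 2.61667 + 1.3182/(2.61667 × 3.51) = 2.61667 + 0.143524 = 2.76019 m along the plane.
Vertically, h_p = y_p·sinθ = 2.76019 × 0.788011 = 2.17506 m.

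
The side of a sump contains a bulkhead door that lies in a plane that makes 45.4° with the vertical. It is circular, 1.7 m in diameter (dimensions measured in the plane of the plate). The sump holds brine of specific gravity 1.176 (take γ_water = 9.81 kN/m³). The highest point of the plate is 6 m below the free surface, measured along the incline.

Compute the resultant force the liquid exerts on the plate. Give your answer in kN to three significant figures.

γ = 1.176 × 9.81 = 11.53656 kN/m³.
The plate makes 45.4° with the vertical, i.e. θ = 90° − 45.4° = 44.6° to the horizontal. Measuring y along the incline from the free-surface line, vertical depth h = y·sinθ with sinθ = 0.702153.
The centroid is at the centre, 0.85 m below the top of the plate, so y_c = 6 + 0.85 = 6.85 m and h_c = 6.85 × 0.702153 = 4.80975 m.
A = π(0.85)² = 2.2698 m².
Resultant F = γ·h_c·A = 11.53656 × 4.80975 × 2.2698 = 125.947 kN.

F ≈ 126 kN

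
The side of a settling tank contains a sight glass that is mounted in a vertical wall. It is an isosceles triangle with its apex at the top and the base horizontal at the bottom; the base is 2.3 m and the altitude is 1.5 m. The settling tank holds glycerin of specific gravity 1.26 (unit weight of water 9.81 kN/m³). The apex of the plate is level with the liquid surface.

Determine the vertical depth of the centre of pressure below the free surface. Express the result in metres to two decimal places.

h_p = 1.13 m

γ = 1.26 × 9.81 = 12.3606 kN/m³.
With the apex up, the centroid sits 2h/3 = 2 × 1.5/3 = 1 m below the apex, so the centroid depth is h_c = 1 m.
A = ½ × 2.3 × 1.5 = 1.725 m².
Resultant F = γ·h_c·A = 12.3606 × 1 × 1.725 = 21.322 kN.
I_c = b·h³/36 = 2.3 × 1.5³/36 = 0.215625 m⁴.
Centre of pressure: y_p = y_c + I_c/(y_c·A) = 1 + 0.215625/(1 × 1.725) = 1 + 0.125 = 1.125 m along the plane.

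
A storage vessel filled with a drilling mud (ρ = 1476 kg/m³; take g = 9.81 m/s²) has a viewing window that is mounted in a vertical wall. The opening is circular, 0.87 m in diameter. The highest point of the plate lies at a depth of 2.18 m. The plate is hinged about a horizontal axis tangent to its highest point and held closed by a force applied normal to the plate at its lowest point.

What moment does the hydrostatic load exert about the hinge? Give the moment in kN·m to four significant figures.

γ = ρg = 1476 × 9.81 / 1000 = 14.47956 kN/m³.
The centroid is at the centre, 0.435 m below the top of the plate, so the centroid depth is h_c = 2.18 + 0.435 = 2.615 m.
A = π(0.435)² = 0.594468 m².
Resultant F = γ·h_c·A = 14.47956 × 2.615 × 0.594468 = 22.509 kN.
I_c = πr⁴/4 = π × 0.435⁴/4 = 0.028122 m⁴.
Centre of pressure: y_p = y_c + I_c/(y_c·A) = 2.615 + 0.028122/(2.615 × 0.594468) = 2.615 + 0.0180903 = 2.63309 m along the plane.
The resultant acts 0.435 + 0.0180903 = 0.45309 m (along the plate) below the hinge at the top edge, so the moment about the hinge is M = F × 0.45309 = 22.509 × 0.45309 = 10.1986 kN·m.

M ≈ 10.20 kN·m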